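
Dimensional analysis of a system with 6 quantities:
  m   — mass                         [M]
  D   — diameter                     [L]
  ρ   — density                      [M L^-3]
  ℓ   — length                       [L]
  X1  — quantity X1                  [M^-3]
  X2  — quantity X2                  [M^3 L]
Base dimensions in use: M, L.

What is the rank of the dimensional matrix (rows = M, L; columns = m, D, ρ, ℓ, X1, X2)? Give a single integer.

2

Dimensional matrix (M×L by m×D×ρ×ℓ×X1×X2):
  M: [ 1  0  1  0 -3  3]
  L: [ 0  1 -3  1  0  1]
Row reduction gives pivot columns m,D; rank = 2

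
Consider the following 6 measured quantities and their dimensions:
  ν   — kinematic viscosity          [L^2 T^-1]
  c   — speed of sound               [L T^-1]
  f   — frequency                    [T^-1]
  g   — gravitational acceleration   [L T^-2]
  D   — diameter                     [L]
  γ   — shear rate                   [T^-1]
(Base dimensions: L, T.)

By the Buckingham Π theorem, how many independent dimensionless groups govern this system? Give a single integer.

Write exponents as rows L,T / cols ν,c,f,g,D,γ:
  L: [ 2  1  0  1  1  0]
  T: [-1 -1 -1 -2  0 -1]
Row reduction gives pivot columns ν,c; rank = 2
n=6, r=2 ⇒ 4 dimensionless groups

4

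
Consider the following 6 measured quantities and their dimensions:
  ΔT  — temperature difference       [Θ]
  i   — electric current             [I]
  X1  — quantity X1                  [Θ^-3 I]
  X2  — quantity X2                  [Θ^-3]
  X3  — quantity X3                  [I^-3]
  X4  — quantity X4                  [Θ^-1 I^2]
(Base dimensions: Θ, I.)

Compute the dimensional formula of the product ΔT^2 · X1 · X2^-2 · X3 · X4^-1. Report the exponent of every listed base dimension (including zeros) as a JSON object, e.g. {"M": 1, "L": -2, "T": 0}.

{"Θ": 6, "I": -4}

Dimensional matrix (Θ×I by ΔT×i×X1×X2×X3×X4):
  Θ: [ 1  0 -3 -3  0 -1]
  I: [ 0  1  1  0 -3  2]
  [Θ]: (2)·1+(1)·-3+(-2)·-3+(1)·0+(-1)·-1 = 6
  [I]: (2)·0+(1)·1+(-2)·0+(1)·-3+(-1)·2 = -4
⇒ Θ^6 I^-4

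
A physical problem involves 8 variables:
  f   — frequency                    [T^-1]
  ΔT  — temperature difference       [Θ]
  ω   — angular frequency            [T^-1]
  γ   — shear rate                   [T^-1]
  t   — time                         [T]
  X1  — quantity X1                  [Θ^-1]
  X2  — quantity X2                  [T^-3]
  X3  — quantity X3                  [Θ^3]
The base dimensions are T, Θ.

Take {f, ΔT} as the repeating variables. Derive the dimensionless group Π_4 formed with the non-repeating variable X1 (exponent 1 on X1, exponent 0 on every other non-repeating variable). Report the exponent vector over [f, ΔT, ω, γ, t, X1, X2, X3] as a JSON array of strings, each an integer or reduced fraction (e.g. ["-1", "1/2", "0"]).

["0", "1", "0", "0", "0", "1", "0", "0"]

Dimensional matrix (T×Θ by f×ΔT×ω×γ×t×X1×X2×X3):
  T: [-1  0 -1 -1  1  0 -3  0]
  Θ: [ 0  1  0  0  0 -1  0  3]
Echelon form has 2 nonzero rows (pivots: f,ΔT)
Pivot set = {f,ΔT}, free = {ω,γ,t,X1,X2,X3}
RREF:
  r0: [   1    0    1    1   -1    0    3    0]
  r1: [   0    1    0    0    0   -1    0    3]
Fix exponent of X1 at 1, ω at 0, γ at 0, t at 0, X2 at 0, X3 at 0; solve each RREF row for its pivot's exponent:
  r0: exp(f) + (0)·1 = 0 ⇒ exp(f) = 0
  r1: exp(ΔT) + (-1)·1 = 0 ⇒ exp(ΔT) = 1
Π_4 = ΔT · X1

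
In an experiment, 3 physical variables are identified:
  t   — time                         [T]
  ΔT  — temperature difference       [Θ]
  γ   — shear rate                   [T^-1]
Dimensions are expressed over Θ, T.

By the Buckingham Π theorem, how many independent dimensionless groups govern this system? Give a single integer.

1

Dimensional matrix (Θ×T by t×ΔT×γ):
  Θ: [ 0  1  0]
  T: [ 1  0 -1]
Row reduction gives pivot columns t,ΔT; rank = 2
Π count = n − r = 3 − 2 = 1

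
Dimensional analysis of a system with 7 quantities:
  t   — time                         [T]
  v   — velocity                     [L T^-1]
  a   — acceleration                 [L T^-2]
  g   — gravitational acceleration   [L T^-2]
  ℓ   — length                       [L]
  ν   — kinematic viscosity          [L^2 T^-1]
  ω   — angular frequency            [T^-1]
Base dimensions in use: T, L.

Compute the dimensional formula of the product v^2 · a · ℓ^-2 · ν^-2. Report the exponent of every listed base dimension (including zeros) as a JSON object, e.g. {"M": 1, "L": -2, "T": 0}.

Write exponents as rows T,L / cols t,v,a,g,ℓ,ν,ω:
  T: [ 1 -1 -2 -2  0 -1 -1]
  L: [ 0  1  1  1  1  2  0]
  [T]: (2)·-1+(1)·-2+(-2)·0+(-2)·-1 = -2
  [L]: (2)·1+(1)·1+(-2)·1+(-2)·2 = -3
⇒ T^-2 L^-3

{"T": -2, "L": -3}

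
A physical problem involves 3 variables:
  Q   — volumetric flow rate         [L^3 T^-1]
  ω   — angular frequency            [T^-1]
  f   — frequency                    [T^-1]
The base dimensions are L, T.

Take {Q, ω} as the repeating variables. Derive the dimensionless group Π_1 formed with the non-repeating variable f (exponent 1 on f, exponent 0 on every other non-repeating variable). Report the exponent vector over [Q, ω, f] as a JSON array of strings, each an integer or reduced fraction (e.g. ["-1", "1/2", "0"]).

Dimensional matrix (L×T by Q×ω×f):
  L: [ 3  0  0]
  T: [-1 -1 -1]
Row reduction gives pivot columns Q,ω; rank = 2
Pivot set = {Q,ω}, free = {f}
RREF:
  r0: [   1    0    0]
  r1: [   0    1    1]
Fix exponent of f at 1; solve each RREF row for its pivot's exponent:
  r0: exp(Q) + (0)·1 = 0 ⇒ exp(Q) = 0
  r1: exp(ω) + (1)·1 = 0 ⇒ exp(ω) = -1
Π_1 = ω^-1 · f

["0", "-1", "1"]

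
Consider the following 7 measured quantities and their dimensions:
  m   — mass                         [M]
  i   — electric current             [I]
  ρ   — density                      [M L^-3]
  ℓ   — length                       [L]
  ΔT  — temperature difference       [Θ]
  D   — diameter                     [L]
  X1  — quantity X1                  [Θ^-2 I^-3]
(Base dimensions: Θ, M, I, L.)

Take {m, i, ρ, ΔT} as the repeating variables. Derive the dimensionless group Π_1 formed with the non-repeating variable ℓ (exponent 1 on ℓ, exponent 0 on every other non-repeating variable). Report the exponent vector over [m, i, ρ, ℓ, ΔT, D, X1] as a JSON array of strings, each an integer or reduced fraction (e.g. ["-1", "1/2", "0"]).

["-1/3", "0", "1/3", "1", "0", "0", "0"]

Dimensional matrix (Θ×M×I×L by m×i×ρ×ℓ×ΔT×D×X1):
  Θ: [ 0  0  0  0  1  0 -2]
  M: [ 1  0  1  0  0  0  0]
  I: [ 0  1  0  0  0  0 -3]
  L: [ 0  0 -3  1  0  1  0]
Row reduction gives pivot columns m,i,ρ,ΔT; rank = 4
Repeat: m,i,ρ,ΔT; free: ℓ,D,X1
RREF:
  r0: [   1    0    0  1/3    0  1/3    0]
  r1: [   0    1    0    0    0    0   -3]
  r2: [   0    0    1 -1/3    0 -1/3    0]
  r3: [   0    0    0    0    1    0   -2]
Fix exponent of ℓ at 1, D at 0, X1 at 0; solve each RREF row for its pivot's exponent:
  r0: exp(m) + (1/3)·1 = 0 ⇒ exp(m) = -1/3
  r1: exp(i) + (0)·1 = 0 ⇒ exp(i) = 0
  r2: exp(ρ) + (-1/3)·1 = 0 ⇒ exp(ρ) = 1/3
  r3: exp(ΔT) + (0)·1 = 0 ⇒ exp(ΔT) = 0
Π_1 = m^(-1/3) · ρ^(1/3) · ℓ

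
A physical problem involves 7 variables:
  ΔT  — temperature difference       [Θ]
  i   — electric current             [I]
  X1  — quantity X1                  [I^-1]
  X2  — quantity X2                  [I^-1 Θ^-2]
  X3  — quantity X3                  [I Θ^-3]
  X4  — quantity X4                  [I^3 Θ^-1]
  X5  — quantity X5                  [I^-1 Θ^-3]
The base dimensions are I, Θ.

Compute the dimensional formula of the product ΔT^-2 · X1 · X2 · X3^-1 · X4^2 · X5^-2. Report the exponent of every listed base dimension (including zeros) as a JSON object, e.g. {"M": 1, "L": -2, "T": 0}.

Exponent matrix [I,Θ] × [ΔT,i,X1,X2,X3,X4,X5]:
  I: [ 0  1 -1 -1  1  3 -1]
  Θ: [ 1  0  0 -2 -3 -1 -3]
  [I]: (-2)·0+(1)·-1+(1)·-1+(-1)·1+(2)·3+(-2)·-1 = 5
  [Θ]: (-2)·1+(1)·0+(1)·-2+(-1)·-3+(2)·-1+(-2)·-3 = 3
⇒ I^5 Θ^3

{"I": 5, "Θ": 3}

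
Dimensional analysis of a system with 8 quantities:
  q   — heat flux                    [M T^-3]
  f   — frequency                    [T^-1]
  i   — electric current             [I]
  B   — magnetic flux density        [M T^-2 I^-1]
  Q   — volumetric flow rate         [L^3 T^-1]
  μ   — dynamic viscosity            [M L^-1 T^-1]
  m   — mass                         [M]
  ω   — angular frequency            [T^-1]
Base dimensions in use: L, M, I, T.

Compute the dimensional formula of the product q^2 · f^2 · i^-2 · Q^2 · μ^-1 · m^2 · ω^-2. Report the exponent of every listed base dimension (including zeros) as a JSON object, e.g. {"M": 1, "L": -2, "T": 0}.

{"L": 7, "M": 3, "I": -2, "T": -7}

Exponent matrix [L,M,I,T] × [q,f,i,B,Q,μ,m,ω]:
  L: [ 0  0  0  0  3 -1  0  0]
  M: [ 1  0  0  1  0  1  1  0]
  I: [ 0  0  1 -1  0  0  0  0]
  T: [-3 -1  0 -2 -1 -1  0 -1]
  [L]: (2)·0+(2)·0+(-2)·0+(2)·3+(-1)·-1+(2)·0+(-2)·0 = 7
  [M]: (2)·1+(2)·0+(-2)·0+(2)·0+(-1)·1+(2)·1+(-2)·0 = 3
  [I]: (2)·0+(2)·0+(-2)·1+(2)·0+(-1)·0+(2)·0+(-2)·0 = -2
  [T]: (2)·-3+(2)·-1+(-2)·0+(2)·-1+(-1)·-1+(2)·0+(-2)·-1 = -7
⇒ L^7 M^3 I^-2 T^-7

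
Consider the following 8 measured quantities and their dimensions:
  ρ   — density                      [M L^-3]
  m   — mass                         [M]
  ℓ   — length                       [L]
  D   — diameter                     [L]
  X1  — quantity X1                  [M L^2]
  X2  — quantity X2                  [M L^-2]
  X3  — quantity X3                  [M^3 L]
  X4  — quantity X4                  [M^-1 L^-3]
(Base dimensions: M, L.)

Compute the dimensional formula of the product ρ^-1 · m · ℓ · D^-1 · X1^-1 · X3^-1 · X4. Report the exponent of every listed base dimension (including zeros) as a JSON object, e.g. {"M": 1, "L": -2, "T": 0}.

{"M": -5, "L": -3}

Write exponents as rows M,L / cols ρ,m,ℓ,D,X1,X2,X3,X4:
  M: [ 1  1  0  0  1  1  3 -1]
  L: [-3  0  1  1  2 -2  1 -3]
  [M]: (-1)·1+(1)·1+(1)·0+(-1)·0+(-1)·1+(-1)·3+(1)·-1 = -5
  [L]: (-1)·-3+(1)·0+(1)·1+(-1)·1+(-1)·2+(-1)·1+(1)·-3 = -3
⇒ M^-5 L^-3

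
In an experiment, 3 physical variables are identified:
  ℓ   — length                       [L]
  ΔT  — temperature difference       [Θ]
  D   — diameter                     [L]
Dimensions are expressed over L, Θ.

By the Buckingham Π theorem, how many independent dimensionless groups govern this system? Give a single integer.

Dimensional matrix (L×Θ by ℓ×ΔT×D):
  L: [ 1  0  1]
  Θ: [ 0  1  0]
RREF → pivots at {ℓ,ΔT} ⇒ r = 2
Π count = n − r = 3 − 2 = 1

1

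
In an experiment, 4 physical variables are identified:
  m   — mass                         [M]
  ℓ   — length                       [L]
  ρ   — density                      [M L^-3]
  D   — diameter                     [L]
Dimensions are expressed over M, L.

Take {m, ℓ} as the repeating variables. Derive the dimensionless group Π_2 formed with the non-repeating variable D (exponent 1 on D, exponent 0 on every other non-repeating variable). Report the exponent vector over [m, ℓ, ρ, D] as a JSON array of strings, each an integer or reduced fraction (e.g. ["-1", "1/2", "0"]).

["0", "-1", "0", "1"]

Exponent matrix [M,L] × [m,ℓ,ρ,D]:
  M: [ 1  0  1  0]
  L: [ 0  1 -3  1]
RREF → pivots at {m,ℓ} ⇒ r = 2
Pivot set = {m,ℓ}, free = {ρ,D}
RREF:
  r0: [   1    0    1    0]
  r1: [   0    1   -3    1]
Fix exponent of D at 1, ρ at 0; solve each RREF row for its pivot's exponent:
  r0: exp(m) + (0)·1 = 0 ⇒ exp(m) = 0
  r1: exp(ℓ) + (1)·1 = 0 ⇒ exp(ℓ) = -1
Π_2 = ℓ^-1 · D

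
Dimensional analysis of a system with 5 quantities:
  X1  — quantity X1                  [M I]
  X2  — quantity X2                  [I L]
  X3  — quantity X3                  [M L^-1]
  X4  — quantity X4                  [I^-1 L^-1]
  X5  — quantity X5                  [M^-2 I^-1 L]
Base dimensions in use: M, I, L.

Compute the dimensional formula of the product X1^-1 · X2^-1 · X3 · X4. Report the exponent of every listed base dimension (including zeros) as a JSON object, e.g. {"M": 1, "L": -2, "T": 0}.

{"M": 0, "I": -3, "L": -3}

Dimensional matrix (M×I×L by X1×X2×X3×X4×X5):
  M: [ 1  0  1  0 -2]
  I: [ 1  1  0 -1 -1]
  L: [ 0  1 -1 -1  1]
  [M]: (-1)·1+(-1)·0+(1)·1+(1)·0 = 0
  [I]: (-1)·1+(-1)·1+(1)·0+(1)·-1 = -3
  [L]: (-1)·0+(-1)·1+(1)·-1+(1)·-1 = -3
⇒ I^-3 L^-3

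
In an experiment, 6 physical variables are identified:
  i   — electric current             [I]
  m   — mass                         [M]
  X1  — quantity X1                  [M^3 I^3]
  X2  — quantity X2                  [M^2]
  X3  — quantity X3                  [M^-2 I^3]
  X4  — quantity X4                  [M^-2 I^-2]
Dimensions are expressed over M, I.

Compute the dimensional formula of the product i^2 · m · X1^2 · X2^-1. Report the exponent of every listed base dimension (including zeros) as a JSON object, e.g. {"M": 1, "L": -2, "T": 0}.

{"M": 5, "I": 8}

Write exponents as rows M,I / cols i,m,X1,X2,X3,X4:
  M: [ 0  1  3  2 -2 -2]
  I: [ 1  0  3  0  3 -2]
  [M]: (2)·0+(1)·1+(2)·3+(-1)·2 = 5
  [I]: (2)·1+(1)·0+(2)·3+(-1)·0 = 8
⇒ M^5 I^8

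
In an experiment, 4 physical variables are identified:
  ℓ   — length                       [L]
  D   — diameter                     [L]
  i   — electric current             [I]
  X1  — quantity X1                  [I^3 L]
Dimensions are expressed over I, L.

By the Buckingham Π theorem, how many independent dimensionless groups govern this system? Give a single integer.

Write exponents as rows I,L / cols ℓ,D,i,X1:
  I: [ 0  0  1  3]
  L: [ 1  1  0  1]
Row reduction gives pivot columns ℓ,i; rank = 2
Π count = n − r = 4 − 2 = 2

2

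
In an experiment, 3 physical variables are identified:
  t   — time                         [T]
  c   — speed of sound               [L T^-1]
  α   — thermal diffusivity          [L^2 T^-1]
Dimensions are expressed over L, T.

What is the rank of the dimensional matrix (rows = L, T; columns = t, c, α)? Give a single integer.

Write exponents as rows L,T / cols t,c,α:
  L: [ 0  1  2]
  T: [ 1 -1 -1]
Echelon form has 2 nonzero rows (pivots: t,c)

2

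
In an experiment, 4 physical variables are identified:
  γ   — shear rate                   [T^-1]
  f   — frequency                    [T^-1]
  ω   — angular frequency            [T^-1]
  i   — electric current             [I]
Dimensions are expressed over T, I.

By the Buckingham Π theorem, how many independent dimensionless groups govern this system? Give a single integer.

Dimensional matrix (T×I by γ×f×ω×i):
  T: [-1 -1 -1  0]
  I: [ 0  0  0  1]
Row reduction gives pivot columns γ,i; rank = 2
Π count = n − r = 4 − 2 = 2

2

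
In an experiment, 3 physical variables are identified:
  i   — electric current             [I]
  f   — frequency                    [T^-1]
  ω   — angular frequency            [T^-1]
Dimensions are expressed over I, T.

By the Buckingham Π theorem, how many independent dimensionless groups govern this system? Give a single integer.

1

Exponent matrix [I,T] × [i,f,ω]:
  I: [ 1  0  0]
  T: [ 0 -1 -1]
Row reduction gives pivot columns i,f; rank = 2
3 vars − rank 2 = 1 Π group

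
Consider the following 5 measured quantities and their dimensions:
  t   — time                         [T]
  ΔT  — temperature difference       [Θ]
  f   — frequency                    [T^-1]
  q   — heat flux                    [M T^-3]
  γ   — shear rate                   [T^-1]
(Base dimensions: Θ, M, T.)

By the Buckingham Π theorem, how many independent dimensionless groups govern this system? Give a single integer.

2

Write exponents as rows Θ,M,T / cols t,ΔT,f,q,γ:
  Θ: [ 0  1  0  0  0]
  M: [ 0  0  0  1  0]
  T: [ 1  0 -1 -3 -1]
Row reduction gives pivot columns t,ΔT,q; rank = 3
5 vars − rank 3 = 2 Π groups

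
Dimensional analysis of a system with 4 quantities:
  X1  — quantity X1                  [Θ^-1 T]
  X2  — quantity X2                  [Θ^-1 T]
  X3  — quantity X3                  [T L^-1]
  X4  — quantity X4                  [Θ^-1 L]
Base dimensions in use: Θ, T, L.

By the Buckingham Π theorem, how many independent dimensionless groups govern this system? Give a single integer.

Exponent matrix [Θ,T,L] × [X1,X2,X3,X4]:
  Θ: [-1 -1  0 -1]
  T: [ 1  1  1  0]
  L: [ 0  0 -1  1]
Row reduction gives pivot columns X1,X3; rank = 2
4 vars − rank 2 = 2 Π groups

2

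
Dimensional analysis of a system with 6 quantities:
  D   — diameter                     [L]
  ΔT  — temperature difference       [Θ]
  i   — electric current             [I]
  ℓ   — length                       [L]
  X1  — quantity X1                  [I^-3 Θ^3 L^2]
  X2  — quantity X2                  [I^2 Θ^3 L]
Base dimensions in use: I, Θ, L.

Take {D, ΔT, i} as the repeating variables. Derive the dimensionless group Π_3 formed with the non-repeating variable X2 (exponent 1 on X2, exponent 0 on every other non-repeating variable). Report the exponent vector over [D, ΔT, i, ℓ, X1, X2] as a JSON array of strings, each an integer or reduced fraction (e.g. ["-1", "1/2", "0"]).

Write exponents as rows I,Θ,L / cols D,ΔT,i,ℓ,X1,X2:
  I: [ 0  0  1  0 -3  2]
  Θ: [ 0  1  0  0  3  3]
  L: [ 1  0  0  1  2  1]
Row reduction gives pivot columns D,ΔT,i; rank = 3
Repeat: D,ΔT,i; free: ℓ,X1,X2
RREF:
  r0: [   1    0    0    1    2    1]
  r1: [   0    1    0    0    3    3]
  r2: [   0    0    1    0   -3    2]
Fix exponent of X2 at 1, ℓ at 0, X1 at 0; solve each RREF row for its pivot's exponent:
  r0: exp(D) + (1)·1 = 0 ⇒ exp(D) = -1
  r1: exp(ΔT) + (3)·1 = 0 ⇒ exp(ΔT) = -3
  r2: exp(i) + (2)·1 = 0 ⇒ exp(i) = -2
Π_3 = D^-1 · ΔT^-3 · i^-2 · X2

["-1", "-3", "-2", "0", "0", "1"]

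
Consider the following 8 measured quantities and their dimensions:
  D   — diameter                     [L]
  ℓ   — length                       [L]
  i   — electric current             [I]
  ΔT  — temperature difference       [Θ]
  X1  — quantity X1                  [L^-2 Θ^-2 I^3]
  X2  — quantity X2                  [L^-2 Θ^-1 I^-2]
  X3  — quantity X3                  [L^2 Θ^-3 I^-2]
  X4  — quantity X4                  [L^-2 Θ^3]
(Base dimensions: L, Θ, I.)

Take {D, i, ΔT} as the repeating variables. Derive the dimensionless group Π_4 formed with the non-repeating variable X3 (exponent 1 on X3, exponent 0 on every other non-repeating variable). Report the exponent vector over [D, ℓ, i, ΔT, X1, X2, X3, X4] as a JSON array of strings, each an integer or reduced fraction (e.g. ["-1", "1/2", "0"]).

["-2", "0", "2", "3", "0", "0", "1", "0"]

Exponent matrix [L,Θ,I] × [D,ℓ,i,ΔT,X1,X2,X3,X4]:
  L: [ 1  1  0  0 -2 -2  2 -2]
  Θ: [ 0  0  0  1 -2 -1 -3  3]
  I: [ 0  0  1  0  3 -2 -2  0]
Echelon form has 3 nonzero rows (pivots: D,i,ΔT)
Pivot set = {D,i,ΔT}, free = {ℓ,X1,X2,X3,X4}
RREF:
  r0: [   1    1    0    0   -2   -2    2   -2]
  r1: [   0    0    1    0    3   -2   -2    0]
  r2: [   0    0    0    1   -2   -1   -3    3]
Fix exponent of X3 at 1, ℓ at 0, X1 at 0, X2 at 0, X4 at 0; solve each RREF row for its pivot's exponent:
  r0: exp(D) + (2)·1 = 0 ⇒ exp(D) = -2
  r1: exp(i) + (-2)·1 = 0 ⇒ exp(i) = 2
  r2: exp(ΔT) + (-3)·1 = 0 ⇒ exp(ΔT) = 3
Π_4 = D^-2 · i^2 · ΔT^3 · X3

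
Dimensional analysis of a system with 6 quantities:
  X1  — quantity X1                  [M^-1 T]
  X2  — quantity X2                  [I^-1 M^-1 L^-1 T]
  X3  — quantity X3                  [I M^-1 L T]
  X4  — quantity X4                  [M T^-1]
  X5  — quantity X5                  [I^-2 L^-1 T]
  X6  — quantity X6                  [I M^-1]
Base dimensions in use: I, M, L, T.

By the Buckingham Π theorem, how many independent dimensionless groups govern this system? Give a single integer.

3

Write exponents as rows I,M,L,T / cols X1,X2,X3,X4,X5,X6:
  I: [ 0 -1  1  0 -2  1]
  M: [-1 -1 -1  1  0 -1]
  L: [ 0 -1  1  0 -1  0]
  T: [ 1  1  1 -1  1  0]
Row reduction gives pivot columns X1,X2,X5; rank = 3
n=6, r=3 ⇒ 3 dimensionless groups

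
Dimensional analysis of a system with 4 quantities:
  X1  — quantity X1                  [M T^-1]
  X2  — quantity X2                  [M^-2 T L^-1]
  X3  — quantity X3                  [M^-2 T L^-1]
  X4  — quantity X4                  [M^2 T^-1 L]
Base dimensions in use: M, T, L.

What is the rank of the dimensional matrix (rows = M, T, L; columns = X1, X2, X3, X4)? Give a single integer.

Dimensional matrix (M×T×L by X1×X2×X3×X4):
  M: [ 1 -2 -2  2]
  T: [-1  1  1 -1]
  L: [ 0 -1 -1  1]
RREF → pivots at {X1,X2} ⇒ r = 2

2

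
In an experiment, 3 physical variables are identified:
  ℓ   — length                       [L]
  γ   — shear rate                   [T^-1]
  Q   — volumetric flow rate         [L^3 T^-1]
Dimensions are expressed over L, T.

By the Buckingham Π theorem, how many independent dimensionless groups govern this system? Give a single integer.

Exponent matrix [L,T] × [ℓ,γ,Q]:
  L: [ 1  0  3]
  T: [ 0 -1 -1]
Echelon form has 2 nonzero rows (pivots: ℓ,γ)
3 vars − rank 2 = 1 Π group

1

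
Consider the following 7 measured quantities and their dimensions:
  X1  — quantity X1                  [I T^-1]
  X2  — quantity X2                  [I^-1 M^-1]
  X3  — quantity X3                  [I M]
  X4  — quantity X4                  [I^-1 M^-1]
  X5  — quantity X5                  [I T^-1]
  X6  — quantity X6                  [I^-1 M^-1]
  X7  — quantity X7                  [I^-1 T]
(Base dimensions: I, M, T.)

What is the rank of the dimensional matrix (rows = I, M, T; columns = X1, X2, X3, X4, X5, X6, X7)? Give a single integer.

Dimensional matrix (I×M×T by X1×X2×X3×X4×X5×X6×X7):
  I: [ 1 -1  1 -1  1 -1 -1]
  M: [ 0 -1  1 -1  0 -1  0]
  T: [-1  0  0  0 -1  0  1]
Echelon form has 2 nonzero rows (pivots: X1,X2)

2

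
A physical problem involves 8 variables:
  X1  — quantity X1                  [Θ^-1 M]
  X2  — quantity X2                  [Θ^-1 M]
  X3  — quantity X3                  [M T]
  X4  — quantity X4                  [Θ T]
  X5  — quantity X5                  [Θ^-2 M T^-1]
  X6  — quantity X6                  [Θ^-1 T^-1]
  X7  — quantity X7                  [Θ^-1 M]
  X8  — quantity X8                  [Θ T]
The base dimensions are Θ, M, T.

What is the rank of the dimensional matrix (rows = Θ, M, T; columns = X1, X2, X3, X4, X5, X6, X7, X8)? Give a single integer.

Dimensional matrix (Θ×M×T by X1×X2×X3×X4×X5×X6×X7×X8):
  Θ: [-1 -1  0  1 -2 -1 -1  1]
  M: [ 1  1  1  0  1  0  1  0]
  T: [ 0  0  1  1 -1 -1  0  1]
RREF → pivots at {X1,X3} ⇒ r = 2

2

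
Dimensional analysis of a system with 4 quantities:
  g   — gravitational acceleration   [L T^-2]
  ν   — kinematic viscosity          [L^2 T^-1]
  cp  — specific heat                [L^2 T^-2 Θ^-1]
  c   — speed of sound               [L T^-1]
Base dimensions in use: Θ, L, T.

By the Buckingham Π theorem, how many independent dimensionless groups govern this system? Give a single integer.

Dimensional matrix (Θ×L×T by g×ν×cp×c):
  Θ: [ 0  0 -1  0]
  L: [ 1  2  2  1]
  T: [-2 -1 -2 -1]
Row reduction gives pivot columns g,ν,cp; rank = 3
Π count = n − r = 4 − 3 = 1

1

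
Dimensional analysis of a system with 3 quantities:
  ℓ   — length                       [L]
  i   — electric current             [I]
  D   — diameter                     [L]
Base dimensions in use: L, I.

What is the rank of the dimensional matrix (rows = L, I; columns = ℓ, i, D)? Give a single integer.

2

Dimensional matrix (L×I by ℓ×i×D):
  L: [ 1  0  1]
  I: [ 0  1  0]
RREF → pivots at {ℓ,i} ⇒ r = 2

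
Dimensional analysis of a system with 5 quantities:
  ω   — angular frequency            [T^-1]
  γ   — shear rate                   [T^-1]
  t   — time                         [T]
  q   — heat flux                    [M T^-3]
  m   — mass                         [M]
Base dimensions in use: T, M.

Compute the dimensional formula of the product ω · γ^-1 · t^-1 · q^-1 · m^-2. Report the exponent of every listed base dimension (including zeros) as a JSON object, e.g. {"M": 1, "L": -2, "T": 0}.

Dimensional matrix (T×M by ω×γ×t×q×m):
  T: [-1 -1  1 -3  0]
  M: [ 0  0  0  1  1]
  [T]: (1)·-1+(-1)·-1+(-1)·1+(-1)·-3+(-2)·0 = 2
  [M]: (1)·0+(-1)·0+(-1)·0+(-1)·1+(-2)·1 = -3
⇒ T^2 M^-3

{"T": 2, "M": -3}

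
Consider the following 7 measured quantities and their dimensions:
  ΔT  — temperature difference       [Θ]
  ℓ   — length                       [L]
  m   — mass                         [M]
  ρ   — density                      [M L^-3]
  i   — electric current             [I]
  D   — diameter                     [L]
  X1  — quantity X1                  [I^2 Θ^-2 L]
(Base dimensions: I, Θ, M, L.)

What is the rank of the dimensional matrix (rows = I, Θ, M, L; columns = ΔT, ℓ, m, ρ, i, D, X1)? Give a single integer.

4

Exponent matrix [I,Θ,M,L] × [ΔT,ℓ,m,ρ,i,D,X1]:
  I: [ 0  0  0  0  1  0  2]
  Θ: [ 1  0  0  0  0  0 -2]
  M: [ 0  0  1  1  0  0  0]
  L: [ 0  1  0 -3  0  1  1]
RREF → pivots at {ΔT,ℓ,m,i} ⇒ r = 4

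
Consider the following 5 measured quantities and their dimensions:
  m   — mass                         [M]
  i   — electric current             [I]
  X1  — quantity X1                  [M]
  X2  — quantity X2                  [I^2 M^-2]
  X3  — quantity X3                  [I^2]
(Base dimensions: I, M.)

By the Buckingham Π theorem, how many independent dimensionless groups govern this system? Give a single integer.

3

Exponent matrix [I,M] × [m,i,X1,X2,X3]:
  I: [ 0  1  0  2  2]
  M: [ 1  0  1 -2  0]
Row reduction gives pivot columns m,i; rank = 2
Π count = n − r = 5 − 2 = 3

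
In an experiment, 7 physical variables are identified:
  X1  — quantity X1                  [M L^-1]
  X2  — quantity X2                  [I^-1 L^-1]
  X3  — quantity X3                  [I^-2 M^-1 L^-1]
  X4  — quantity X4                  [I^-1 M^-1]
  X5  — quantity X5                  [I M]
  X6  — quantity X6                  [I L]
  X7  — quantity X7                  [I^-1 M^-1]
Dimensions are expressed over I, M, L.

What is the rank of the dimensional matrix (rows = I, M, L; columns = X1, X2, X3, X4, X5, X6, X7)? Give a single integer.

2

Exponent matrix [I,M,L] × [X1,X2,X3,X4,X5,X6,X7]:
  I: [ 0 -1 -2 -1  1  1 -1]
  M: [ 1  0 -1 -1  1  0 -1]
  L: [-1 -1 -1  0  0  1  0]
RREF → pivots at {X1,X2} ⇒ r = 2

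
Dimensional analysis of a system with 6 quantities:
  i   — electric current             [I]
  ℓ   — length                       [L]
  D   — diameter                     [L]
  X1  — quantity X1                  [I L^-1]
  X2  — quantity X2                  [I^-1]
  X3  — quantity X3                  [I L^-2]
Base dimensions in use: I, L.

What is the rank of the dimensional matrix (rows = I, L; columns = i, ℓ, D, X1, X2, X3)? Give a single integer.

2

Dimensional matrix (I×L by i×ℓ×D×X1×X2×X3):
  I: [ 1  0  0  1 -1  1]
  L: [ 0  1  1 -1  0 -2]
Echelon form has 2 nonzero rows (pivots: i,ℓ)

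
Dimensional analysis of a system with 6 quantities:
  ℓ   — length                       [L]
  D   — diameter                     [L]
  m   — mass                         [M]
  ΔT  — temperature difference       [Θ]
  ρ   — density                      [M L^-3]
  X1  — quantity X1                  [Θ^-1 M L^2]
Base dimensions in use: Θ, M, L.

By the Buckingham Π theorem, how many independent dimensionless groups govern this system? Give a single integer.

3

Exponent matrix [Θ,M,L] × [ℓ,D,m,ΔT,ρ,X1]:
  Θ: [ 0  0  0  1  0 -1]
  M: [ 0  0  1  0  1  1]
  L: [ 1  1  0  0 -3  2]
RREF → pivots at {ℓ,m,ΔT} ⇒ r = 3
6 vars − rank 3 = 3 Π groups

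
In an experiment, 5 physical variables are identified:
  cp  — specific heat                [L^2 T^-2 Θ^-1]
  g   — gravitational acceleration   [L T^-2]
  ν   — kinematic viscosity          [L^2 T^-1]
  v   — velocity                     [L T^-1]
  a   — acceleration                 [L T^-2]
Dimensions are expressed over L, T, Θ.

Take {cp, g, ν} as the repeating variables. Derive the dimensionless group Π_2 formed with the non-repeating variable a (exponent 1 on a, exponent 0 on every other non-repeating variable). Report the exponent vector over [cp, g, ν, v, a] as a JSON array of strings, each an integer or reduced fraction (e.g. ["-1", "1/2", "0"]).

["0", "-1", "0", "0", "1"]

Dimensional matrix (L×T×Θ by cp×g×ν×v×a):
  L: [ 2  1  2  1  1]
  T: [-2 -2 -1 -1 -2]
  Θ: [-1  0  0  0  0]
Row reduction gives pivot columns cp,g,ν; rank = 3
Pivot set = {cp,g,ν}, free = {v,a}
RREF:
  r0: [   1    0    0    0    0]
  r1: [   0    1    0  1/3    1]
  r2: [   0    0    1  1/3    0]
Fix exponent of a at 1, v at 0; solve each RREF row for its pivot's exponent:
  r0: exp(cp) + (0)·1 = 0 ⇒ exp(cp) = 0
  r1: exp(g) + (1)·1 = 0 ⇒ exp(g) = -1
  r2: exp(ν) + (0)·1 = 0 ⇒ exp(ν) = 0
Π_2 = g^-1 · a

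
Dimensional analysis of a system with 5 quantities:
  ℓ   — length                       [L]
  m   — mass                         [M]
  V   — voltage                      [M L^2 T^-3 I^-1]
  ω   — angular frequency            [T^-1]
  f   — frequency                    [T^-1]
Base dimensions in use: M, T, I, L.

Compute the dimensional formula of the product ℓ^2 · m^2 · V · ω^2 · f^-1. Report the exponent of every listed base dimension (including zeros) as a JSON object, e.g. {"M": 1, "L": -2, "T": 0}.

{"M": 3, "T": -4, "I": -1, "L": 4}

Exponent matrix [M,T,I,L] × [ℓ,m,V,ω,f]:
  M: [ 0  1  1  0  0]
  T: [ 0  0 -3 -1 -1]
  I: [ 0  0 -1  0  0]
  L: [ 1  0  2  0  0]
  [M]: (2)·0+(2)·1+(1)·1+(2)·0+(-1)·0 = 3
  [T]: (2)·0+(2)·0+(1)·-3+(2)·-1+(-1)·-1 = -4
  [I]: (2)·0+(2)·0+(1)·-1+(2)·0+(-1)·0 = -1
  [L]: (2)·1+(2)·0+(1)·2+(2)·0+(-1)·0 = 4
⇒ M^3 T^-4 I^-1 L^4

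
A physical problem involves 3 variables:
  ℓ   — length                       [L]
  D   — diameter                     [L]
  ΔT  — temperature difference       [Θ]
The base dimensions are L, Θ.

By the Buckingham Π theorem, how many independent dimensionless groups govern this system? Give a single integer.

1

Write exponents as rows L,Θ / cols ℓ,D,ΔT:
  L: [ 1  1  0]
  Θ: [ 0  0  1]
Echelon form has 2 nonzero rows (pivots: ℓ,ΔT)
Π count = n − r = 3 − 2 = 1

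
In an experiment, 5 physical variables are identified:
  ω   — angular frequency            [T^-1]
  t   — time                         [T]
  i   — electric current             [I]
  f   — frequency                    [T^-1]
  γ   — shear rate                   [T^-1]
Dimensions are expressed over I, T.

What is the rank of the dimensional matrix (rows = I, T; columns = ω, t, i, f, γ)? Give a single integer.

2

Exponent matrix [I,T] × [ω,t,i,f,γ]:
  I: [ 0  0  1  0  0]
  T: [-1  1  0 -1 -1]
RREF → pivots at {ω,i} ⇒ r = 2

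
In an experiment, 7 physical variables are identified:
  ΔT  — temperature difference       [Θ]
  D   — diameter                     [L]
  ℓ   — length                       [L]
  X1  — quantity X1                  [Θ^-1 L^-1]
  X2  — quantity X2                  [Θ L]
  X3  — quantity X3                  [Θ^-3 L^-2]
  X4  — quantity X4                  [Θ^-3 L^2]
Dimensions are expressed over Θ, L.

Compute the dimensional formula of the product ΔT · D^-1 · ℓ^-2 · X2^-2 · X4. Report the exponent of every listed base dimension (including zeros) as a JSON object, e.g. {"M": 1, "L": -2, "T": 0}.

{"Θ": -4, "L": -3}

Exponent matrix [Θ,L] × [ΔT,D,ℓ,X1,X2,X3,X4]:
  Θ: [ 1  0  0 -1  1 -3 -3]
  L: [ 0  1  1 -1  1 -2  2]
  [Θ]: (1)·1+(-1)·0+(-2)·0+(-2)·1+(1)·-3 = -4
  [L]: (1)·0+(-1)·1+(-2)·1+(-2)·1+(1)·2 = -3
⇒ Θ^-4 L^-3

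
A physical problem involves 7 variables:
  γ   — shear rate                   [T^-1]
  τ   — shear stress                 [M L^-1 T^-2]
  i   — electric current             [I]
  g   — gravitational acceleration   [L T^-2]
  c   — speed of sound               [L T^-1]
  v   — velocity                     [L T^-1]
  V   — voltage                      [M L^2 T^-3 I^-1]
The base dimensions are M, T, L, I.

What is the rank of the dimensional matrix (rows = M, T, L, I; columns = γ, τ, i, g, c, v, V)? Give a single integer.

Exponent matrix [M,T,L,I] × [γ,τ,i,g,c,v,V]:
  M: [ 0  1  0  0  0  0  1]
  T: [-1 -2  0 -2 -1 -1 -3]
  L: [ 0 -1  0  1  1  1  2]
  I: [ 0  0  1  0  0  0 -1]
Echelon form has 4 nonzero rows (pivots: γ,τ,i,g)

4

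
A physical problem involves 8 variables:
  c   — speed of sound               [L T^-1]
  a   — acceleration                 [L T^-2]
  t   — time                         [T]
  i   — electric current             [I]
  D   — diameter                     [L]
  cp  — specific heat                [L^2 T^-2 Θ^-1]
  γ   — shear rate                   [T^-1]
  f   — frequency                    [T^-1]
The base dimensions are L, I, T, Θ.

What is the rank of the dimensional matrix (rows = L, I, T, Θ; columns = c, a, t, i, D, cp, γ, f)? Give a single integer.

4

Dimensional matrix (L×I×T×Θ by c×a×t×i×D×cp×γ×f):
  L: [ 1  1  0  0  1  2  0  0]
  I: [ 0  0  0  1  0  0  0  0]
  T: [-1 -2  1  0  0 -2 -1 -1]
  Θ: [ 0  0  0  0  0 -1  0  0]
Row reduction gives pivot columns c,a,i,cp; rank = 4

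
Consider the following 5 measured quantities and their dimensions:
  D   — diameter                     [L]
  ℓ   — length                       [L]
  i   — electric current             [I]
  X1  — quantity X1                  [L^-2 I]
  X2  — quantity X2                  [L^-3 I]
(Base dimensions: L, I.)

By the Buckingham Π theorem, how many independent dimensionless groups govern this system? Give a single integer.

Write exponents as rows L,I / cols D,ℓ,i,X1,X2:
  L: [ 1  1  0 -2 -3]
  I: [ 0  0  1  1  1]
Echelon form has 2 nonzero rows (pivots: D,i)
n=5, r=2 ⇒ 3 dimensionless groups

3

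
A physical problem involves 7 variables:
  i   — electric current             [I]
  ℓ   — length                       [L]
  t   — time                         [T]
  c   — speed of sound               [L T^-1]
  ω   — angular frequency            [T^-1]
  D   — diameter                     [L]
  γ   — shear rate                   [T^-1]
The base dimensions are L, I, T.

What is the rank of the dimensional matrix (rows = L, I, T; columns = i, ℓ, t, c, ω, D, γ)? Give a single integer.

3

Write exponents as rows L,I,T / cols i,ℓ,t,c,ω,D,γ:
  L: [ 0  1  0  1  0  1  0]
  I: [ 1  0  0  0  0  0  0]
  T: [ 0  0  1 -1 -1  0 -1]
RREF → pivots at {i,ℓ,t} ⇒ r = 3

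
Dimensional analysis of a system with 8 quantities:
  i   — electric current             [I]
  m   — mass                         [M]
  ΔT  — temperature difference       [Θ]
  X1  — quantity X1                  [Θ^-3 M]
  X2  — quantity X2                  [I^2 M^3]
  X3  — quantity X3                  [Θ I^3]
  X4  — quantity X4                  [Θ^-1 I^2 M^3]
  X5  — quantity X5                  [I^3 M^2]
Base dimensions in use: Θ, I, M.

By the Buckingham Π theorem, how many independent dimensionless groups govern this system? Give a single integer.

Dimensional matrix (Θ×I×M by i×m×ΔT×X1×X2×X3×X4×X5):
  Θ: [ 0  0  1 -3  0  1 -1  0]
  I: [ 1  0  0  0  2  3  2  3]
  M: [ 0  1  0  1  3  0  3  2]
Row reduction gives pivot columns i,m,ΔT; rank = 3
8 vars − rank 3 = 5 Π groups

5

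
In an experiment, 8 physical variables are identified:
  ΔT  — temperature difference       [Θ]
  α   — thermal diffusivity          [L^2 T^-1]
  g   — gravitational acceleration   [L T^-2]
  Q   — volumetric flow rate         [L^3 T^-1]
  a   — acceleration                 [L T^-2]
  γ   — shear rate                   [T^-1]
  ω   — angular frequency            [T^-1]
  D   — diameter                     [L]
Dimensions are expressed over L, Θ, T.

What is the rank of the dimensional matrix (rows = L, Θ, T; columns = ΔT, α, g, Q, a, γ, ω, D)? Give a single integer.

3

Dimensional matrix (L×Θ×T by ΔT×α×g×Q×a×γ×ω×D):
  L: [ 0  2  1  3  1  0  0  1]
  Θ: [ 1  0  0  0  0  0  0  0]
  T: [ 0 -1 -2 -1 -2 -1 -1  0]
Row reduction gives pivot columns ΔT,α,g; rank = 3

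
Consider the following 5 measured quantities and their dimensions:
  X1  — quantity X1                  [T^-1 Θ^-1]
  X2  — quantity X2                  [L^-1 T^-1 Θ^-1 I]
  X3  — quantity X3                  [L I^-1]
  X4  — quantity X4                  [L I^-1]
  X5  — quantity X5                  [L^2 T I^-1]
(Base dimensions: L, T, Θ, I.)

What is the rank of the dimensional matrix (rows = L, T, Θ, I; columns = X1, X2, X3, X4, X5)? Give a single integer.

Exponent matrix [L,T,Θ,I] × [X1,X2,X3,X4,X5]:
  L: [ 0 -1  1  1  2]
  T: [-1 -1  0  0  1]
  Θ: [-1 -1  0  0  0]
  I: [ 0  1 -1 -1 -1]
Row reduction gives pivot columns X1,X2,X5; rank = 3

3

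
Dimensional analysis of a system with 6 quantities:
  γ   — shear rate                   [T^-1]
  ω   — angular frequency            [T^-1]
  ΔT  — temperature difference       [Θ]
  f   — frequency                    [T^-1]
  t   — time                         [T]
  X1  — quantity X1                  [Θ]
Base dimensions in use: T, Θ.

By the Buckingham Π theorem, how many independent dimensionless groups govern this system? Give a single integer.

4

Write exponents as rows T,Θ / cols γ,ω,ΔT,f,t,X1:
  T: [-1 -1  0 -1  1  0]
  Θ: [ 0  0  1  0  0  1]
RREF → pivots at {γ,ΔT} ⇒ r = 2
n=6, r=2 ⇒ 4 dimensionless groups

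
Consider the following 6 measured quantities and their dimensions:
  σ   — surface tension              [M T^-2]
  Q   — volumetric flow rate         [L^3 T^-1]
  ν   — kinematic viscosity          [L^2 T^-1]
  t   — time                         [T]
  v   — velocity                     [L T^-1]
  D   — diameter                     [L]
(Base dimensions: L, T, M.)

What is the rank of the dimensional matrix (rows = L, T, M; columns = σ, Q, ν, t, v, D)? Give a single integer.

Exponent matrix [L,T,M] × [σ,Q,ν,t,v,D]:
  L: [ 0  3  2  0  1  1]
  T: [-2 -1 -1  1 -1  0]
  M: [ 1  0  0  0  0  0]
Row reduction gives pivot columns σ,Q,ν; rank = 3

3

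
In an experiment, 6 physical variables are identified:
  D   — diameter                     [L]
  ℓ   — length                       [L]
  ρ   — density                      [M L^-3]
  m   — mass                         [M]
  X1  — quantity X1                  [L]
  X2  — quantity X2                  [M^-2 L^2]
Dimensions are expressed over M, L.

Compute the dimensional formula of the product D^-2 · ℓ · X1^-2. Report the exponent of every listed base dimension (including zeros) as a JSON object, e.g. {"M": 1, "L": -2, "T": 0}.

{"M": 0, "L": -3}

Write exponents as rows M,L / cols D,ℓ,ρ,m,X1,X2:
  M: [ 0  0  1  1  0 -2]
  L: [ 1  1 -3  0  1  2]
  [M]: (-2)·0+(1)·0+(-2)·0 = 0
  [L]: (-2)·1+(1)·1+(-2)·1 = -3
⇒ L^-3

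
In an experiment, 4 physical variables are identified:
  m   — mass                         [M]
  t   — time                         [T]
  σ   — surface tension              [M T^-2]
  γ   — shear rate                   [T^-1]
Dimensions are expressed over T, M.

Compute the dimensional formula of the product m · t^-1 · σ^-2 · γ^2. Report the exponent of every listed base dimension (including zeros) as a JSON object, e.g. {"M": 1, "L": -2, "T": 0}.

Dimensional matrix (T×M by m×t×σ×γ):
  T: [ 0  1 -2 -1]
  M: [ 1  0  1  0]
  [T]: (1)·0+(-1)·1+(-2)·-2+(2)·-1 = 1
  [M]: (1)·1+(-1)·0+(-2)·1+(2)·0 = -1
⇒ T M^-1

{"T": 1, "M": -1}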